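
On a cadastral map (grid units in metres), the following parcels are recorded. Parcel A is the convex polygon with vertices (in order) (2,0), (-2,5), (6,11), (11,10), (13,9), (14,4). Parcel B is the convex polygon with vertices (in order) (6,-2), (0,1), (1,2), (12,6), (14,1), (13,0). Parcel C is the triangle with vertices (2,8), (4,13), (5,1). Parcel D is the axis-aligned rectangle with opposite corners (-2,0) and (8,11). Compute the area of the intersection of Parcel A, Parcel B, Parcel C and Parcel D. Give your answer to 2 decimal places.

The intersection is the polygon with vertices (5,1), (4.09,3.124), (4.801,3.382).
By the shoelace formula its area is 0.87.

0.87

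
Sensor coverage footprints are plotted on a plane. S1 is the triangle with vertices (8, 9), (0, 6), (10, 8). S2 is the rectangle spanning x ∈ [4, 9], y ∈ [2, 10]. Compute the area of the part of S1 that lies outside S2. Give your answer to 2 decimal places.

1.75

|S1| = 7, |S1∩S2| = 5.25.
|S1 ∖ S2| = |S1| − |S1∩S2| = 7 − 5.25 = 1.75.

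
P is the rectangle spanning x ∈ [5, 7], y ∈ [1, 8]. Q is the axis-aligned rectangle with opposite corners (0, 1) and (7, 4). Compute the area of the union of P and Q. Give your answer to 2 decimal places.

By inclusion–exclusion:
Individual areas: |P| = 14, |Q| = 21.
|P∩Q|: x∈[5,7], y∈[1,4] → 2·3 = 6.
|P ∪ Q| = 35 − 6 = 29.00.

29.00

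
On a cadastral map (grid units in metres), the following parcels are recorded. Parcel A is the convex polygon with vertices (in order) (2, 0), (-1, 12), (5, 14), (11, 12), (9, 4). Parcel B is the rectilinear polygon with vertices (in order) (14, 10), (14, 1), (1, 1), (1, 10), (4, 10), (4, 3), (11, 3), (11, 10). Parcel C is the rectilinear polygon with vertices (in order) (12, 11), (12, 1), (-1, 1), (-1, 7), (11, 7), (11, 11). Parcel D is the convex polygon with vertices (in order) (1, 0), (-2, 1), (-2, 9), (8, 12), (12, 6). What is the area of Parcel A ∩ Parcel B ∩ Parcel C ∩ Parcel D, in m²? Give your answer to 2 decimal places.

The intersection is the polygon with vertices (4,7), (4,3), (6.5,3), (2.833,1), (1.75,1), (1,4), (1,7).
By the shoelace formula its area is 18.21.

18.21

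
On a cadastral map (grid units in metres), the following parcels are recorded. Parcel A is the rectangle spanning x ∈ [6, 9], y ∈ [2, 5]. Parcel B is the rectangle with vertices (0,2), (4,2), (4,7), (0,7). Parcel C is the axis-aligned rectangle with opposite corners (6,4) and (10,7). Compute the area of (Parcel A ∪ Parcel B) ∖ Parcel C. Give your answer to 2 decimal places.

26.00

|Parcel A ∪ Parcel B| = 29.
|(Parcel A ∪ Parcel B) ∩ Parcel C| = 3.
|(Parcel A ∪ Parcel B) ∖ Parcel C| = 29 − 3 = 26.00.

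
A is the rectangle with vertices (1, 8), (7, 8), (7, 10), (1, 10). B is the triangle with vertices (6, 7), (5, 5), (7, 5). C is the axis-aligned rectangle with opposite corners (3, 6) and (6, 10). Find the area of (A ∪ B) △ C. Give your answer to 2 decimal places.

|A ∪ B| = 14.
|(A ∪ B) ∩ C| = 6.25.
|(A ∪ B) △ C| = 14 + 12 − 12.5 = 13.50.

13.50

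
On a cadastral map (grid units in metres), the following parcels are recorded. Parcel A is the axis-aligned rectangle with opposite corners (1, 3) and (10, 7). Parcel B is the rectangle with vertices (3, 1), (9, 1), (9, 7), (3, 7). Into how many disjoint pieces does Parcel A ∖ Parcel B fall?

Parcel A ∖ Parcel B splits into 2 disjoint pieces (area 4, area 8).

2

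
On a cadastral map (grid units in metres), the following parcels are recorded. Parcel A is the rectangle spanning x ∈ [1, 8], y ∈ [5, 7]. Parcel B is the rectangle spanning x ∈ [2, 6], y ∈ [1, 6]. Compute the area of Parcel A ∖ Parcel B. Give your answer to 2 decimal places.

|Parcel A∩Parcel B|: x∈[2,6], y∈[5,6] → 4·1 = 4.
|Parcel A| = 14.
|Parcel A ∖ Parcel B| = |Parcel A| − |Parcel A∩Parcel B| = 14 − 4 = 10.00.

10.00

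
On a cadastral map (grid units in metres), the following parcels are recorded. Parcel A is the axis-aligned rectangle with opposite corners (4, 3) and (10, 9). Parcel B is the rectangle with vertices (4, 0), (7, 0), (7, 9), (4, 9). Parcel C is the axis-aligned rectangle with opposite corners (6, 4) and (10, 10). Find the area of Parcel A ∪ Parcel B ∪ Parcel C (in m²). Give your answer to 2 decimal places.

By inclusion–exclusion:
Individual areas: |Parcel A| = 36, |Parcel B| = 27, |Parcel C| = 24.
|Parcel A∩Parcel B|: x∈[4,7], y∈[3,9] → 3·6 = 18.
|Parcel A∩Parcel C|: x∈[6,10], y∈[4,9] → 4·5 = 20.
|Parcel B∩Parcel C|: x∈[6,7], y∈[4,9] → 1·5 = 5.
|Parcel A∩Parcel B∩Parcel C| = 5.
|Parcel A ∪ Parcel B ∪ Parcel C| = 87 − 43 + 5 = 49.00.

49.00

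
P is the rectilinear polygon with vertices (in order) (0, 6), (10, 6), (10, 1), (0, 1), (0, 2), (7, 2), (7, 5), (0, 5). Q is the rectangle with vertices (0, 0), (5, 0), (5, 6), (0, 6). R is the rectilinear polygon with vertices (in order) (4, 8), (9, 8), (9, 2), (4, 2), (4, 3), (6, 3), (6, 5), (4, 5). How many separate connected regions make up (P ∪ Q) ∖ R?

(P ∪ Q) ∖ R is a single connected region.

1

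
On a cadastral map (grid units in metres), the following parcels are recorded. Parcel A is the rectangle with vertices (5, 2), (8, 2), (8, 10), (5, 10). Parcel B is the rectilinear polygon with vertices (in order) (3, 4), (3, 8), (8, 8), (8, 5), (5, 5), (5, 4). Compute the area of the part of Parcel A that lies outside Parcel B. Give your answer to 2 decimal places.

|Parcel A| = 24, |Parcel A∩Parcel B| = 9.
|Parcel A ∖ Parcel B| = |Parcel A| − |Parcel A∩Parcel B| = 24 − 9 = 15.00.

15.00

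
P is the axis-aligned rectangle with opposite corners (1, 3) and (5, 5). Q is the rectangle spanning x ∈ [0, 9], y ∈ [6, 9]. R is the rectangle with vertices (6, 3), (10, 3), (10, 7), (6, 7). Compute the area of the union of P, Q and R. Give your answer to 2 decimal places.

By inclusion–exclusion:
Individual areas: |P| = 8, |Q| = 27, |R| = 16.
|P∩Q| = 0 (no overlap).
|P∩R| = 0 (no overlap).
|Q∩R|: x∈[6,9], y∈[6,7] → 3·1 = 3.
|P∩Q∩R| = 0.
|P ∪ Q ∪ R| = 51 − 3 + 0 = 48.00.

48.00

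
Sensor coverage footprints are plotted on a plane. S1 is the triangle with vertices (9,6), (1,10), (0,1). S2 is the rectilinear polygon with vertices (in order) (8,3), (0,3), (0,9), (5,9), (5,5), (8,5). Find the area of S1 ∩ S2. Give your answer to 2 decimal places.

26.47

The intersection is the polygon with vertices (5,8), (5,5), (7.2,5), (3.6,3), (0.222,3), (0.889,9), (3,9).
By the shoelace formula its area is 26.47.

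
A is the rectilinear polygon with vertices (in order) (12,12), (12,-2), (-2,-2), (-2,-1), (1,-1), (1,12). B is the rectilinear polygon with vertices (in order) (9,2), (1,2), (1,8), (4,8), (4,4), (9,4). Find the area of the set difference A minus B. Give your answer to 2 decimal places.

129.00

|A| = 157, |A∩B| = 28.
|A ∖ B| = |A| − |A∩B| = 157 − 28 = 129.00.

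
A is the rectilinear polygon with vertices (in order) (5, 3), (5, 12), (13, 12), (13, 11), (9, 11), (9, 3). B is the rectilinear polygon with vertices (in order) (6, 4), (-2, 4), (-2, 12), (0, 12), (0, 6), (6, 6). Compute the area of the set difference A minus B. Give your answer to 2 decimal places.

|A| = 40, |A∩B| = 2.
|A ∖ B| = |A| − |A∩B| = 40 − 2 = 38.00.

38.00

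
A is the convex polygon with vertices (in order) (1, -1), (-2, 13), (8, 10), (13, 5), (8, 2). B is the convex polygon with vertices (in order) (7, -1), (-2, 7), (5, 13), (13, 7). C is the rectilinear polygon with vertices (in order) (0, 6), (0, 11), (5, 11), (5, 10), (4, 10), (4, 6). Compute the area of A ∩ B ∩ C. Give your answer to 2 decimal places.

17.94

The intersection is the polygon with vertices (2.667,11), (4.667,11), (5,10.9), (5,10), (4,10), (4,6), (0,6), (0,8.714).
By the shoelace formula its area is 17.94.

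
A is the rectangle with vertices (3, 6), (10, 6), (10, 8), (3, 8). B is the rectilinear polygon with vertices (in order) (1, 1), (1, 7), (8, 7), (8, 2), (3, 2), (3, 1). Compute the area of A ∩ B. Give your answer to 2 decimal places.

The intersection is the polygon with vertices (3,6), (3,7), (8,7), (8,6).
By the shoelace formula its area is 5.00.

5.00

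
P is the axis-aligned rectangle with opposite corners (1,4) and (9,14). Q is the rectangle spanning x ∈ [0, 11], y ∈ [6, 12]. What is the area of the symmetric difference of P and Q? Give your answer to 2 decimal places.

|P∩Q|: x∈[1,9], y∈[6,12] → 8·6 = 48.
|P △ Q| = |P| + |Q| − 2·|P∩Q| = 80 + 66 − 96 = 50.00.

50.00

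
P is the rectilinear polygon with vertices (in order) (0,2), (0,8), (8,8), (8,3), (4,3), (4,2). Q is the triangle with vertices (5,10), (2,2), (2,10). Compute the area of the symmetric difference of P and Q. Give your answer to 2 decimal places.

|P| = 44, |Q| = 12, |P∩Q| = 6.75.
|P △ Q| = |P| + |Q| − 2·|P∩Q| = 44 + 12 − 13.5 = 42.50.

42.50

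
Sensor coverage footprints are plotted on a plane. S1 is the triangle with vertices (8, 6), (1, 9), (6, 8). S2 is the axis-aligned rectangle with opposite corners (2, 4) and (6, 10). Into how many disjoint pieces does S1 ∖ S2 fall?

S1 ∖ S2 splits into 2 disjoint pieces (area 1.1429, area 0.1143).

2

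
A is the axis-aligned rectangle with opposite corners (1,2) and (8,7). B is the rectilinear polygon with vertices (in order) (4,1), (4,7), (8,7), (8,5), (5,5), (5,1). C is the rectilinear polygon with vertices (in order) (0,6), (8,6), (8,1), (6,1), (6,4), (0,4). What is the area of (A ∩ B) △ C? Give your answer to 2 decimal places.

|A ∩ B| = 11.
|(A ∩ B) ∩ C| = 5.
|(A ∩ B) △ C| = 11 + 22 − 10 = 23.00.

23.00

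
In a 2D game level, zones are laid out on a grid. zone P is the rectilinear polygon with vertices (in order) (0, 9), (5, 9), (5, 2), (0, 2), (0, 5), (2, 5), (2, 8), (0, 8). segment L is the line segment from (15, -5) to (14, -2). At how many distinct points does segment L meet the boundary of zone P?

0

The segment lies entirely outside zone P and never meets its boundary.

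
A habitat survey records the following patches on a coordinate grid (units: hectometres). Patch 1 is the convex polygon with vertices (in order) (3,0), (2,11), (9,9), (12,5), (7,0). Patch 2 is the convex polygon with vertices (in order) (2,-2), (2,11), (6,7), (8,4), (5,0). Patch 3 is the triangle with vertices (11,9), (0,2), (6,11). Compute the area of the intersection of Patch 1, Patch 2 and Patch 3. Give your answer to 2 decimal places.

9.82

The intersection is the polygon with vertices (6,7), (6.553,6.17), (2.664,3.695), (2.48,5.72), (4.4,8.6).
By the shoelace formula its area is 9.82.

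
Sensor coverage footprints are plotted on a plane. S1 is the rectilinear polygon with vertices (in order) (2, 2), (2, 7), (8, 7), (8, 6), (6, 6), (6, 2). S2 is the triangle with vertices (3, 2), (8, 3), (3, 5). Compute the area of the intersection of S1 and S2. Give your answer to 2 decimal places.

The intersection is the polygon with vertices (6,2.6), (3,2), (3,5), (6,3.8).
By the shoelace formula its area is 6.30.

6.30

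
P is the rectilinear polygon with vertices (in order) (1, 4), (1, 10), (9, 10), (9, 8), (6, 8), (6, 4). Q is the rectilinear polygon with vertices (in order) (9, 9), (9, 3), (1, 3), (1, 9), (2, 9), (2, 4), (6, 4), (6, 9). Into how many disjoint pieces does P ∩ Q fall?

P ∩ Q splits into 2 disjoint pieces (area 5, area 3).

2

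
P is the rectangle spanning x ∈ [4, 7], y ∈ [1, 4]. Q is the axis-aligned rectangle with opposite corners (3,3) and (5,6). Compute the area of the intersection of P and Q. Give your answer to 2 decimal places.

1.00

|P∩Q|: x∈[4,5], y∈[3,4] → 1·1 = 1.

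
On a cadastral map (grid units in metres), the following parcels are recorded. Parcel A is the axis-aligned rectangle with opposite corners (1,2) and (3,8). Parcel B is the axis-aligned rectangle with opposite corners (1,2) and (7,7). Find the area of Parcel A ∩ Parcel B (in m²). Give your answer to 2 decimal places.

10.00

|Parcel A∩Parcel B|: x∈[1,3], y∈[2,7] → 2·5 = 10.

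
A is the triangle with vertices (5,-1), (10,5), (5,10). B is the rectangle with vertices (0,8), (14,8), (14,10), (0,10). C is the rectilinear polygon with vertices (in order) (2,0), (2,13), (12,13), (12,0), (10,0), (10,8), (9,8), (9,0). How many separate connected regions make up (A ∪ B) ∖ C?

(A ∪ B) ∖ C splits into 4 disjoint pieces (area 1.1, area 0.4167, area 4, area 4).

4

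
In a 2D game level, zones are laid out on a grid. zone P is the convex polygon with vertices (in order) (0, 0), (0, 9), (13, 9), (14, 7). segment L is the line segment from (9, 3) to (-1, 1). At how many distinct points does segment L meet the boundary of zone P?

The segment meets the boundary at (0,1.2), (4,2).

2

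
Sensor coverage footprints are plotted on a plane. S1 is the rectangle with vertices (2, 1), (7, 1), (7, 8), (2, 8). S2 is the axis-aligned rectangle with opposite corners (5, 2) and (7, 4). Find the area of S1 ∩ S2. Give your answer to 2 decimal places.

4.00

|S1∩S2|: x∈[5,7], y∈[2,4] → 2·2 = 4.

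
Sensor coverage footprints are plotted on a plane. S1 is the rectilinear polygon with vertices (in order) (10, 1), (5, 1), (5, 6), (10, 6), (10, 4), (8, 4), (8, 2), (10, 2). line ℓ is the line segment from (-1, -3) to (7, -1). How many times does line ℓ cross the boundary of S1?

0

The segment lies entirely outside S1 and never meets its boundary.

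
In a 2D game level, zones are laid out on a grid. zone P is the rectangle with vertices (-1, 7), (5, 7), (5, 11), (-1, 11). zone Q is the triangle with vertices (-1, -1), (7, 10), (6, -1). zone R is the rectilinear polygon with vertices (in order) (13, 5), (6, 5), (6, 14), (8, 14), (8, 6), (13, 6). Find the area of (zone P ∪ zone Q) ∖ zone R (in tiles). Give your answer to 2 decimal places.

59.30

|zone P ∪ zone Q| = 62.4773.
|(zone P ∪ zone Q) ∩ zone R| = 3.1761.
|(zone P ∪ zone Q) ∖ zone R| = 62.4773 − 3.1761 = 59.30.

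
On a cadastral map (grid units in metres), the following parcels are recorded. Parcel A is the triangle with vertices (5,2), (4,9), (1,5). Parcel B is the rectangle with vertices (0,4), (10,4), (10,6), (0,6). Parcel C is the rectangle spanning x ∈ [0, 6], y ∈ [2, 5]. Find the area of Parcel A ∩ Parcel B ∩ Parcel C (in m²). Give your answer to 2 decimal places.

The intersection is the polygon with vertices (2.333,4), (1,5), (4.571,5), (4.714,4).
By the shoelace formula its area is 2.98.

2.98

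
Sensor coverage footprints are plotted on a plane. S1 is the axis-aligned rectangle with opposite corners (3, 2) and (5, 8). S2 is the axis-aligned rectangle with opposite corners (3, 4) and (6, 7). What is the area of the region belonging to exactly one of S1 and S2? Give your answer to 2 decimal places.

9.00

|S1∩S2|: x∈[3,5], y∈[4,7] → 2·3 = 6.
|S1 △ S2| = |S1| + |S2| − 2·|S1∩S2| = 12 + 9 − 12 = 9.00.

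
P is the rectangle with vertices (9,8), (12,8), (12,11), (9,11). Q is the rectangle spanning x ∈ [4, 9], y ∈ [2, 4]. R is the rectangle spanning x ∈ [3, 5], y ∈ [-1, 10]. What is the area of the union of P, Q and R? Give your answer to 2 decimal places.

By inclusion–exclusion:
Individual areas: |P| = 9, |Q| = 10, |R| = 22.
|P∩Q| = 0 (no overlap).
|P∩R| = 0 (no overlap).
|Q∩R|: x∈[4,5], y∈[2,4] → 1·2 = 2.
|P∩Q∩R| = 0.
|P ∪ Q ∪ R| = 41 − 2 + 0 = 39.00.

39.00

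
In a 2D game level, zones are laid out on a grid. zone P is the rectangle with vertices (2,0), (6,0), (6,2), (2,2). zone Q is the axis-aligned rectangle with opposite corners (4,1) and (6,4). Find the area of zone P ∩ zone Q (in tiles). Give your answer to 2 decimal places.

2.00

|zone P∩zone Q|: x∈[4,6], y∈[1,2] → 2·1 = 2.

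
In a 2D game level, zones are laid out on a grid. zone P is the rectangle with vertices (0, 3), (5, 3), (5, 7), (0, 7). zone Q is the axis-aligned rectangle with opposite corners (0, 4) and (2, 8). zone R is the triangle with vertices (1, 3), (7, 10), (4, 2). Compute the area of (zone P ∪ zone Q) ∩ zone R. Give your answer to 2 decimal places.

8.62

The region (zone P ∪ zone Q) ∩ zone R is the polygon with vertices (5,4.667), (4.375,3), (1,3), (4.429,7), (5,7).
By the shoelace formula its area is 8.62.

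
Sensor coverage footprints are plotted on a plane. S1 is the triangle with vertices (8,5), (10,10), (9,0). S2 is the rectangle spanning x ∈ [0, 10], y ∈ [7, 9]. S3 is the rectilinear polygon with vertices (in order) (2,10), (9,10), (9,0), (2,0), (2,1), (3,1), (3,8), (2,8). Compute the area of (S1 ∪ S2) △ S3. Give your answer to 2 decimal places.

55.90

|S1 ∪ S2| = 26.3.
|(S1 ∪ S2) ∩ S3| = 16.7.
|(S1 ∪ S2) △ S3| = 26.3 + 63 − 33.4 = 55.90.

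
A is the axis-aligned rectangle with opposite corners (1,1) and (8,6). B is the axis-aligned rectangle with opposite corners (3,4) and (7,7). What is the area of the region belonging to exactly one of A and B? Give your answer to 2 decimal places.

|A∩B|: x∈[3,7], y∈[4,6] → 4·2 = 8.
|A △ B| = |A| + |B| − 2·|A∩B| = 35 + 12 − 16 = 31.00.

31.00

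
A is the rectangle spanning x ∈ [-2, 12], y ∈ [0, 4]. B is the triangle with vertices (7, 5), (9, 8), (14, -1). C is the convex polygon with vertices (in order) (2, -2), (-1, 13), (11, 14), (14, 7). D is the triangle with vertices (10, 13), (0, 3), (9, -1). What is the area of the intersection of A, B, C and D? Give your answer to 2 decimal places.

The intersection is the polygon with vertices (9.357,4), (9.321,3.491), (9.022,3.267), (8.167,4).
By the shoelace formula its area is 0.51.

0.51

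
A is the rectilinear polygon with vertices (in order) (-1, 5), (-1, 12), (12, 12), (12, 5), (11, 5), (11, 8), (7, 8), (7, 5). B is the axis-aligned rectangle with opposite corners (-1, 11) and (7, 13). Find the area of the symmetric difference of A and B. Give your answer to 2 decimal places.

|A| = 79, |B| = 16, |A∩B| = 8.
|A △ B| = |A| + |B| − 2·|A∩B| = 79 + 16 − 16 = 79.00.

79.00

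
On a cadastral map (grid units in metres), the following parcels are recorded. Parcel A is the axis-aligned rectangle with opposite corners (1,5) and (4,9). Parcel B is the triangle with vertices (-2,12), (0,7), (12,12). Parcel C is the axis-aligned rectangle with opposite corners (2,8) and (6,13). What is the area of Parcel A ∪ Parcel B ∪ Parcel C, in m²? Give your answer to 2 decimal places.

By inclusion–exclusion:
Individual areas: |Parcel A| = 12, |Parcel B| = 35, |Parcel C| = 20.
|Parcel A∩Parcel B| = 2.875.
|Parcel A∩Parcel C|: x∈[2,4], y∈[8,9] → 2·1 = 2.
|Parcel B∩Parcel C| = 13.3.
|Parcel A∩Parcel B∩Parcel C| = 1.4667.
|Parcel A ∪ Parcel B ∪ Parcel C| = 67 − 18.175 + 1.4667 = 50.29.

50.29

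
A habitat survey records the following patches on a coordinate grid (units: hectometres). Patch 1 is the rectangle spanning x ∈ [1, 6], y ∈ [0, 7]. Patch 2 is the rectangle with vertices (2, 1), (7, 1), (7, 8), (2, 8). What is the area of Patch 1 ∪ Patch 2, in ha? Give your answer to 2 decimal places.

46.00

By inclusion–exclusion:
Individual areas: |Patch 1| = 35, |Patch 2| = 35.
|Patch 1∩Patch 2|: x∈[2,6], y∈[1,7] → 4·6 = 24.
|Patch 1 ∪ Patch 2| = 70 − 24 = 46.00.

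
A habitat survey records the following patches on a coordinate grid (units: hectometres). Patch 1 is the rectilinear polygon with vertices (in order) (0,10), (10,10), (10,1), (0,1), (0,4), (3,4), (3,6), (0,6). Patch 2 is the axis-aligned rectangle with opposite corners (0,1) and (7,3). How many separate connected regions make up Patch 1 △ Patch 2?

1

Patch 1 △ Patch 2 is a single connected region.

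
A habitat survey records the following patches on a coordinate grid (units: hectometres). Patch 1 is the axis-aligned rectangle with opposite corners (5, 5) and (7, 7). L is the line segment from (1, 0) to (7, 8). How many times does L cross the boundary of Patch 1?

The segment meets the boundary at (6.25,7), (5,5.333).

2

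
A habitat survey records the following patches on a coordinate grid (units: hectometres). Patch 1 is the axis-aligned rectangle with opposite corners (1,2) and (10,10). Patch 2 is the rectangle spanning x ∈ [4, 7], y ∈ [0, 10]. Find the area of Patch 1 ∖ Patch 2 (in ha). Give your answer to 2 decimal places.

|Patch 1∩Patch 2|: x∈[4,7], y∈[2,10] → 3·8 = 24.
|Patch 1| = 72.
|Patch 1 ∖ Patch 2| = |Patch 1| − |Patch 1∩Patch 2| = 72 − 24 = 48.00.

48.00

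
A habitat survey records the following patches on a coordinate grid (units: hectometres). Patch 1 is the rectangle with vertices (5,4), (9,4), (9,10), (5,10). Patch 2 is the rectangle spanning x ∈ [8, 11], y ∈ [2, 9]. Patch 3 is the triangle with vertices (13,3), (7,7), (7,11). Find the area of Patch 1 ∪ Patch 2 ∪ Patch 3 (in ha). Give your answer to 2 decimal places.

By inclusion–exclusion:
Individual areas: |Patch 1| = 24, |Patch 2| = 21, |Patch 3| = 12.
|Patch 1∩Patch 2|: x∈[8,9], y∈[4,9] → 1·5 = 5.
|Patch 1∩Patch 3| = 6.2917.
|Patch 2∩Patch 3| = 6.8333.
|Patch 1∩Patch 2∩Patch 3| = 2.8333.
|Patch 1 ∪ Patch 2 ∪ Patch 3| = 57 − 18.125 + 2.8333 = 41.71.

41.71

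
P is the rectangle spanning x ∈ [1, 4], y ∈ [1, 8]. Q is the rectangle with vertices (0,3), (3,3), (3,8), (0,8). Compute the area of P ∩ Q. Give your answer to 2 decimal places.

|P∩Q|: x∈[1,3], y∈[3,8] → 2·5 = 10.

10.00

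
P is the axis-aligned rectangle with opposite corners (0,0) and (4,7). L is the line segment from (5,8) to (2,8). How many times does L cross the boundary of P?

The segment lies entirely outside P and never meets its boundary.

0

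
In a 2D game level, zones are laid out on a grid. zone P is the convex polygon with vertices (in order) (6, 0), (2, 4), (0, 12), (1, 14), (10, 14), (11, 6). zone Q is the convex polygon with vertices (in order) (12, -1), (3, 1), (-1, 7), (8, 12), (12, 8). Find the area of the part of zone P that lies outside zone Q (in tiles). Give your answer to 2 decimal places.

37.86

|zone P| = 110, |zone P∩zone Q| = 72.1369.
|zone P ∖ zone Q| = |zone P| − |zone P∩zone Q| = 110 − 72.1369 = 37.86.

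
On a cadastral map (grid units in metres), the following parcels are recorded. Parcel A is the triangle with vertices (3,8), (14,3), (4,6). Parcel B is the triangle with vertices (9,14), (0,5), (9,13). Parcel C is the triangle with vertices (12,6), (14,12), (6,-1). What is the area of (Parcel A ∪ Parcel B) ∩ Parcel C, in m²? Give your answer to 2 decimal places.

0.64

The region (Parcel A ∪ Parcel B) ∩ Parcel C is the polygon with vertices (9.325,4.403), (9.672,4.967), (10.71,4.495), (10.364,4.091).
By the shoelace formula its area is 0.64.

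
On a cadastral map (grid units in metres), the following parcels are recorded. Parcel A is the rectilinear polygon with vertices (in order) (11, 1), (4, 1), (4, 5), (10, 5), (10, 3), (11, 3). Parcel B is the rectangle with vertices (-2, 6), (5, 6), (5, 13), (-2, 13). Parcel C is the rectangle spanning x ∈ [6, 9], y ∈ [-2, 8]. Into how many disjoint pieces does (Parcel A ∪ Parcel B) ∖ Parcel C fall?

(Parcel A ∪ Parcel B) ∖ Parcel C splits into 3 disjoint pieces (area 6, area 8, area 49).

3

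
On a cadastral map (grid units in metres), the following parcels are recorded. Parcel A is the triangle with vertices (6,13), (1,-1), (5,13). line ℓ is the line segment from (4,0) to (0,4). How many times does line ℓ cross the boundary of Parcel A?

The segment meets the boundary at (1.889,2.111), (2.053,1.947).

2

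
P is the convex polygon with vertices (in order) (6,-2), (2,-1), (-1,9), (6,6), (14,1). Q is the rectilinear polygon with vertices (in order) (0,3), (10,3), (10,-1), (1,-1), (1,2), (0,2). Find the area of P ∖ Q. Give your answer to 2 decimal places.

|P| = 78.5, |P∩Q| = 34.0667.
|P ∖ Q| = |P| − |P∩Q| = 78.5 − 34.0667 = 44.43.

44.43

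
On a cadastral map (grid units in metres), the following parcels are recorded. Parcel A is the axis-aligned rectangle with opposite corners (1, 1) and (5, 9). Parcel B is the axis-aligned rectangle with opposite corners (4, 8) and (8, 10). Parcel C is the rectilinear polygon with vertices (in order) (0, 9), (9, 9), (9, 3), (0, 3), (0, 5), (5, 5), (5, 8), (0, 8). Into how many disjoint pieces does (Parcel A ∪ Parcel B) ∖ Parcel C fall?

(Parcel A ∪ Parcel B) ∖ Parcel C splits into 3 disjoint pieces (area 8, area 12, area 4).

3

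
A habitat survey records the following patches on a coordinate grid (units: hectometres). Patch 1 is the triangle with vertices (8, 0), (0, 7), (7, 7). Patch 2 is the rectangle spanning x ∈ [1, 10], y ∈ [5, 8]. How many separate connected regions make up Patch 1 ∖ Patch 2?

2

Patch 1 ∖ Patch 2 splits into 2 disjoint pieces (area 12.5, area 0.4375).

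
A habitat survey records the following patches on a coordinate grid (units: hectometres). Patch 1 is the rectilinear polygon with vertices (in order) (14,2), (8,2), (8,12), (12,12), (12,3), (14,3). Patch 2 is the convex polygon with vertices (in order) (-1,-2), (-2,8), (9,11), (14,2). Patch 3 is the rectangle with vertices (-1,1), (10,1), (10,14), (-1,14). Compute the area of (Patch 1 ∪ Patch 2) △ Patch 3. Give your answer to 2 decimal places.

92.51

|Patch 1 ∪ Patch 2| = 146.5141.
|(Patch 1 ∪ Patch 2) ∩ Patch 3| = 98.5.
|(Patch 1 ∪ Patch 2) △ Patch 3| = 146.5141 + 143 − 197 = 92.51.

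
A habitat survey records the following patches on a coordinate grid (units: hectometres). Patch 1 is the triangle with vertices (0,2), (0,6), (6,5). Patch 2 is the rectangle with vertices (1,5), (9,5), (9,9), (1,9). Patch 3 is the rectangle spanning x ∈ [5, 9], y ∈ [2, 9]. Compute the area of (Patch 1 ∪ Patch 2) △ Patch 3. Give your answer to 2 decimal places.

37.42

|Patch 1 ∪ Patch 2| = 41.9167.
|(Patch 1 ∪ Patch 2) ∩ Patch 3| = 16.25.
|(Patch 1 ∪ Patch 2) △ Patch 3| = 41.9167 + 28 − 32.5 = 37.42.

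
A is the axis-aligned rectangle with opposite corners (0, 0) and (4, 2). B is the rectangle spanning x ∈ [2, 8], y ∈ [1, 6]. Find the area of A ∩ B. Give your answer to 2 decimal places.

|A∩B|: x∈[2,4], y∈[1,2] → 2·1 = 2.

2.00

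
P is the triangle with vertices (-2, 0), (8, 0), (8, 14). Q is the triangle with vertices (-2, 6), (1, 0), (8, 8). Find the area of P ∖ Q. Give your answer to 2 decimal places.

46.71

|P| = 70, |P∩Q| = 23.2941.
|P ∖ Q| = |P| − |P∩Q| = 70 − 23.2941 = 46.71.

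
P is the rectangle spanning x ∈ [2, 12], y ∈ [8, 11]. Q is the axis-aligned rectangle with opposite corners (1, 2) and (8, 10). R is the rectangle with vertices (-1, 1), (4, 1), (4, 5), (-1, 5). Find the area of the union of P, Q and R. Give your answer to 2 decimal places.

By inclusion–exclusion:
Individual areas: |P| = 30, |Q| = 56, |R| = 20.
|P∩Q|: x∈[2,8], y∈[8,10] → 6·2 = 12.
|P∩R| = 0 (no overlap).
|Q∩R|: x∈[1,4], y∈[2,5] → 3·3 = 9.
|P∩Q∩R| = 0.
|P ∪ Q ∪ R| = 106 − 21 + 0 = 85.00.

85.00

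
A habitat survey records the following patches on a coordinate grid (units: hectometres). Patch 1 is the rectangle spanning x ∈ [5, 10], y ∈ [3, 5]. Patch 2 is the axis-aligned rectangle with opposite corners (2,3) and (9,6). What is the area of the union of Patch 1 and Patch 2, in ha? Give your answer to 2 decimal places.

23.00

By inclusion–exclusion:
Individual areas: |Patch 1| = 10, |Patch 2| = 21.
|Patch 1∩Patch 2|: x∈[5,9], y∈[3,5] → 4·2 = 8.
|Patch 1 ∪ Patch 2| = 31 − 8 = 23.00.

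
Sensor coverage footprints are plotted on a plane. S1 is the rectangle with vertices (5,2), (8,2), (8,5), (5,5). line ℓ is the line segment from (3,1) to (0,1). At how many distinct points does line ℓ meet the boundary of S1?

The segment lies entirely outside S1 and never meets its boundary.

0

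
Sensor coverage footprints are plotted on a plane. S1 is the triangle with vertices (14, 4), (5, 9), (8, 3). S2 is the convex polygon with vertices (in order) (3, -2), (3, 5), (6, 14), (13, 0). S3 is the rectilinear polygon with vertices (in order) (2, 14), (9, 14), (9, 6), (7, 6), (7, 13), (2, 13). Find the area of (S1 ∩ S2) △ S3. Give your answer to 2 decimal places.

|S1 ∩ S2| = 15.3462.
|(S1 ∩ S2) ∩ S3| = 2.6667.
|(S1 ∩ S2) △ S3| = 15.3462 + 21 − 5.3333 = 31.01.

31.01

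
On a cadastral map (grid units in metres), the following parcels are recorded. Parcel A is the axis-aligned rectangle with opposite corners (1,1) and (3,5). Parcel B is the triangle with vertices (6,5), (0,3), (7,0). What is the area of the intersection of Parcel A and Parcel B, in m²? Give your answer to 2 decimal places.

3.05

The intersection is the polygon with vertices (3,1.714), (1,2.571), (1,3.333), (3,4).
By the shoelace formula its area is 3.05.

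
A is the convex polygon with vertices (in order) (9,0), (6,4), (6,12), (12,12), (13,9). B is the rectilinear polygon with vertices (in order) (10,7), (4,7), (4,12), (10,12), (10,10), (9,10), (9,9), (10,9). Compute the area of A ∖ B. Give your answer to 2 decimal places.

39.50

|A| = 58.5, |A∩B| = 19.
|A ∖ B| = |A| − |A∩B| = 58.5 − 19 = 39.50.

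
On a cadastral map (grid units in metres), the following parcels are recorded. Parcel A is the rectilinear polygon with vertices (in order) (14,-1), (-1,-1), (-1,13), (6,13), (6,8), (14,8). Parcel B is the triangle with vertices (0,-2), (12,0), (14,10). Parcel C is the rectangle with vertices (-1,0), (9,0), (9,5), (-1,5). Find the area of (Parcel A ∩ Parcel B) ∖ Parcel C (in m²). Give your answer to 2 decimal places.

|Parcel A ∩ Parcel B| = 53.65.
|(Parcel A ∩ Parcel B) ∩ Parcel C| = 18.75.
|(Parcel A ∩ Parcel B) ∖ Parcel C| = 53.65 − 18.75 = 34.90.

34.90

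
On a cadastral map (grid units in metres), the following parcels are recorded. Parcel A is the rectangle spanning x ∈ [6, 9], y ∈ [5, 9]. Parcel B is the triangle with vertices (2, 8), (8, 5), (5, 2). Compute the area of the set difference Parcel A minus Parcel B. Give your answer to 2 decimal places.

11.00

|Parcel A| = 12, |Parcel A∩Parcel B| = 1.
|Parcel A ∖ Parcel B| = |Parcel A| − |Parcel A∩Parcel B| = 12 − 1 = 11.00.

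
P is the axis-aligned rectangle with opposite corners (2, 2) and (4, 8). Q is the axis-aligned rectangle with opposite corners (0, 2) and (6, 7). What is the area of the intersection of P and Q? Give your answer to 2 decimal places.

|P∩Q|: x∈[2,4], y∈[2,7] → 2·5 = 10.

10.00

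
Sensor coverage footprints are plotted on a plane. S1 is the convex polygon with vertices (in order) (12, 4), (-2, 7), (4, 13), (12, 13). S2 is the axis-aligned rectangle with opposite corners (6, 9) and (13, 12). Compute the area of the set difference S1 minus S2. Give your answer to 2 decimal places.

69.00

|S1| = 87, |S1∩S2| = 18.
|S1 ∖ S2| = |S1| − |S1∩S2| = 87 − 18 = 69.00.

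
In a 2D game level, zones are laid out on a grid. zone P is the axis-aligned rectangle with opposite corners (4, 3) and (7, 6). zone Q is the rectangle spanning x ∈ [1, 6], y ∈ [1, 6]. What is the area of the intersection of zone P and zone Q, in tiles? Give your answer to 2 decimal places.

|zone P∩zone Q|: x∈[4,6], y∈[3,6] → 2·3 = 6.

6.00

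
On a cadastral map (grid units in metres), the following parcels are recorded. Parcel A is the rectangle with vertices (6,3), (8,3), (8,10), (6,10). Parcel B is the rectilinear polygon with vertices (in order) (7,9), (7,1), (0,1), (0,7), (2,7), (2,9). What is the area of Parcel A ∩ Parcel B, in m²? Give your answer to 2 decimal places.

6.00

The intersection is the polygon with vertices (6,3), (6,9), (7,9), (7,3).
By the shoelace formula its area is 6.00.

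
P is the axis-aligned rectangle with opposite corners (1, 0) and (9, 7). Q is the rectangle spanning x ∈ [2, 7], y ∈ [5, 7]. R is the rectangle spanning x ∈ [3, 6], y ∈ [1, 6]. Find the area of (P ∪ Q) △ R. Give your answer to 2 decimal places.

41.00

|P ∪ Q| = 56.
|(P ∪ Q) ∩ R| = 15.
|(P ∪ Q) △ R| = 56 + 15 − 30 = 41.00.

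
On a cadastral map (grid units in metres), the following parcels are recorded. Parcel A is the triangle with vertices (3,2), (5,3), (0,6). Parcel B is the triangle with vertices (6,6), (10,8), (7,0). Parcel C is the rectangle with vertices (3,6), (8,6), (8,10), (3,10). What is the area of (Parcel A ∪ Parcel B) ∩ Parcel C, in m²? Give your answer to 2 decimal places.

The region (Parcel A ∪ Parcel B) ∩ Parcel C is the polygon with vertices (8,7), (8,6), (6,6).
By the shoelace formula its area is 1.00.

1.00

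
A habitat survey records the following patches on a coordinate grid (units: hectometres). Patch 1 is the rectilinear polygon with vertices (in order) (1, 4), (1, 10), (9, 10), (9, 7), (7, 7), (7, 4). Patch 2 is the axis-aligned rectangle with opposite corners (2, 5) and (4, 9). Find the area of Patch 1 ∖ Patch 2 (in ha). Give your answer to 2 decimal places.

34.00

|Patch 1| = 42, |Patch 1∩Patch 2| = 8.
|Patch 1 ∖ Patch 2| = |Patch 1| − |Patch 1∩Patch 2| = 42 − 8 = 34.00.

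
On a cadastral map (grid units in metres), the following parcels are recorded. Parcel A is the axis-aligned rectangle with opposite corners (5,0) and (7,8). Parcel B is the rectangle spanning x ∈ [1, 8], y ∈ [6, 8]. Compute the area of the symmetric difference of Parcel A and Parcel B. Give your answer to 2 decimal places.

22.00

|Parcel A∩Parcel B|: x∈[5,7], y∈[6,8] → 2·2 = 4.
|Parcel A △ Parcel B| = |Parcel A| + |Parcel B| − 2·|Parcel A∩Parcel B| = 16 + 14 − 8 = 22.00.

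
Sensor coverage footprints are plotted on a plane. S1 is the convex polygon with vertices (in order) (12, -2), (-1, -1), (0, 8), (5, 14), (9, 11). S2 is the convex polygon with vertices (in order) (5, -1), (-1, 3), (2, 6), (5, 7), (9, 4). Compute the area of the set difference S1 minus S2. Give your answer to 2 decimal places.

|S1| = 141.5, |S1∩S2| = 42.8276.
|S1 ∖ S2| = |S1| − |S1∩S2| = 141.5 − 42.8276 = 98.67.

98.67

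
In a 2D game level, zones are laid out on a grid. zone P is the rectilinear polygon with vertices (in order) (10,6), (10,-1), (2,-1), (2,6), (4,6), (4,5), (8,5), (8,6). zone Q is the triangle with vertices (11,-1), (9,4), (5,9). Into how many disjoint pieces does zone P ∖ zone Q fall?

zone P ∖ zone Q splits into 2 disjoint pieces (area 4.625, area 44.3667).

2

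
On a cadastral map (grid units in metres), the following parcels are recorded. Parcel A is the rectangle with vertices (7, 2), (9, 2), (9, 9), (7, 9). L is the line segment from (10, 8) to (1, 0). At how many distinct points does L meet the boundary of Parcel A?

The segment meets the boundary at (7,5.333), (9,7.111).

2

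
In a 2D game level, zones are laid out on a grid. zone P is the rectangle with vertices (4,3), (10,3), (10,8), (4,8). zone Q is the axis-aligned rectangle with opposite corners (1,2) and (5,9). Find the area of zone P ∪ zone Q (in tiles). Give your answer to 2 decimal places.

53.00

By inclusion–exclusion:
Individual areas: |zone P| = 30, |zone Q| = 28.
|zone P∩zone Q|: x∈[4,5], y∈[3,8] → 1·5 = 5.
|zone P ∪ zone Q| = 58 − 5 = 53.00.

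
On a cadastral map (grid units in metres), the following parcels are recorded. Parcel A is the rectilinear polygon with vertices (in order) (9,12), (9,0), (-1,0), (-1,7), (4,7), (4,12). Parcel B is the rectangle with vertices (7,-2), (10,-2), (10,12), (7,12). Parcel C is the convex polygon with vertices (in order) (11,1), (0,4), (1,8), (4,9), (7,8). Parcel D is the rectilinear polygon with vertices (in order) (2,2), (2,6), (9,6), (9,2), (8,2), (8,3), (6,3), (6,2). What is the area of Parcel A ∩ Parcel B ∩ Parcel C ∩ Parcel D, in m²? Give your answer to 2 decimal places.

The intersection is the polygon with vertices (9,4.5), (9,2), (8,2), (8,3), (7,3), (7,6), (8.143,6).
By the shoelace formula its area is 6.36.

6.36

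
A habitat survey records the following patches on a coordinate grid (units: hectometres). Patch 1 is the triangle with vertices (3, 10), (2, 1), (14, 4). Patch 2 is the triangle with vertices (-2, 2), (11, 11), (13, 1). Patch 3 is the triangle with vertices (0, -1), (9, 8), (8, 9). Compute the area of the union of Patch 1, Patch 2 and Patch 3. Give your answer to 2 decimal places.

By inclusion–exclusion:
Individual areas: |Patch 1| = 52.5, |Patch 2| = 74, |Patch 3| = 9.
|Patch 1∩Patch 2| = 41.0319.
|Patch 1∩Patch 3| = 6.6771.
|Patch 2∩Patch 3| = 8.2615.
|Patch 1∩Patch 2∩Patch 3| = 6.4618.
|Patch 1 ∪ Patch 2 ∪ Patch 3| = 135.5 − 55.9705 + 6.4618 = 85.99.

85.99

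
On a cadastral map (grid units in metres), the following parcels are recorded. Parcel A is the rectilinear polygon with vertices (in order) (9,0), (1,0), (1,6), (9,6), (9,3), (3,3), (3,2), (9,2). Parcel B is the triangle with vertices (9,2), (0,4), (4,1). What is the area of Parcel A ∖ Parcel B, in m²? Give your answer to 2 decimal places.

36.51

|Parcel A| = 42, |Parcel A∩Parcel B| = 5.4861.
|Parcel A ∖ Parcel B| = |Parcel A| − |Parcel A∩Parcel B| = 42 − 5.4861 = 36.51.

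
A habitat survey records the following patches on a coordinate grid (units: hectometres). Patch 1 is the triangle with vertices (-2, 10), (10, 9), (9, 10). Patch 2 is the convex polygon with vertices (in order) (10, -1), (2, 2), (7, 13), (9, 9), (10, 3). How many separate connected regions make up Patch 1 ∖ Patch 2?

2

Patch 1 ∖ Patch 2 splits into 2 disjoint pieces (area 2.3411, area 0.7065).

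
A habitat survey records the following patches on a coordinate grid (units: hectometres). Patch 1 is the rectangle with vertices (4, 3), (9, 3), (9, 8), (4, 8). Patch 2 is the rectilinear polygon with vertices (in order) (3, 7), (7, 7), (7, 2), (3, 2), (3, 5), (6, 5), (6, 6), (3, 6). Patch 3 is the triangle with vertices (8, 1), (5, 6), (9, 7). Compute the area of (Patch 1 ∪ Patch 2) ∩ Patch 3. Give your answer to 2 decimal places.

The region (Patch 1 ∪ Patch 2) ∩ Patch 3 is the polygon with vertices (7,3), (7,2.667), (5,6), (9,7), (8.333,3).
By the shoelace formula its area is 10.00.

10.00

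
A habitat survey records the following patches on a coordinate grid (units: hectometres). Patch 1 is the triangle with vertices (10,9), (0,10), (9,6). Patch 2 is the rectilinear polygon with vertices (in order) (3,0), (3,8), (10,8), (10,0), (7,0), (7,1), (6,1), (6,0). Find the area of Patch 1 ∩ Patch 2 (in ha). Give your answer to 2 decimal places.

5.17

The intersection is the polygon with vertices (9,6), (4.5,8), (9.667,8).
By the shoelace formula its area is 5.17.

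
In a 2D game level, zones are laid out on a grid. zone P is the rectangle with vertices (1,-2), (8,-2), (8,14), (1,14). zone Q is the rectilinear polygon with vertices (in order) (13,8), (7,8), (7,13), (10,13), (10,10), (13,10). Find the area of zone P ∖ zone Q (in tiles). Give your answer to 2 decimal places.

|zone P| = 112, |zone P∩zone Q| = 5.
|zone P ∖ zone Q| = |zone P| − |zone P∩zone Q| = 112 − 5 = 107.00.

107.00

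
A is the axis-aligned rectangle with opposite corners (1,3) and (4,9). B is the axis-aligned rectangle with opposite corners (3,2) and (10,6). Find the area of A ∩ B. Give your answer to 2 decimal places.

3.00

|A∩B|: x∈[3,4], y∈[3,6] → 1·3 = 3.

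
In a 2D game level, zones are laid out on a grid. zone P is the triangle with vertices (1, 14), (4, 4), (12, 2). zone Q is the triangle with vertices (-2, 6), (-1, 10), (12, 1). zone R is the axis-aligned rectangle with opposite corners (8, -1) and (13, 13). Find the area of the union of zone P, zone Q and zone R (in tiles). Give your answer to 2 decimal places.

By inclusion–exclusion:
Individual areas: |zone P| = 37, |zone Q| = 30.5, |zone R| = 70.
|zone P∩zone Q| = 8.5042.
|zone P∩zone R| = 6.7273.
|zone Q∩zone R| = 2.6813.
|zone P∩zone Q∩zone R| = 0.6689.
|zone P ∪ zone Q ∪ zone R| = 137.5 − 17.9128 + 0.6689 = 120.26.

120.26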